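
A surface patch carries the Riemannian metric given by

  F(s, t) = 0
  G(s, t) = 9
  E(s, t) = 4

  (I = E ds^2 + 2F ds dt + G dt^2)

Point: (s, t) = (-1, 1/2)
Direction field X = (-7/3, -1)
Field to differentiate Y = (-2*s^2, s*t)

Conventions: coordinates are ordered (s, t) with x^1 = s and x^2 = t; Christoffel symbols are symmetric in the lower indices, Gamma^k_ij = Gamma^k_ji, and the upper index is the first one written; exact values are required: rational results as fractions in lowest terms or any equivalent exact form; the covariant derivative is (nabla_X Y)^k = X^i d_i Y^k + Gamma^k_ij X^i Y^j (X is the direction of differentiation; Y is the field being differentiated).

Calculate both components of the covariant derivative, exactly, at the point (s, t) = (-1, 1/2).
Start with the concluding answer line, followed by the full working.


Answer: (nabla_X Y)^s = -28/3, (nabla_X Y)^t = -1/6

E = 4, F = 0, G = 9 at the point
E_s = 0, E_t = 0, F_s = 0, F_t = 0, G_s = 0, G_t = 0
EG - F^2 = 36;  g^inv = (1/36) * [[9, 0], [0, 4]]
first-kind symbols [ij,l] = (1/2)(d_i g_jl + d_j g_il - d_l g_ij): [ss,s] = E_s/2 = 0, [ss,t] = F_s - E_t/2 = 0, [st,s] = E_t/2 = 0, [st,t] = G_s/2 = 0, [tt,s] = F_t - G_s/2 = 0, [tt,t] = G_t/2 = 0
Gamma^s_ij = (G*[ij,s] - F*[ij,t])/(EG - F^2), Gamma^t_ij = (E*[ij,t] - F*[ij,s])/(EG - F^2)
Gamma_sss = 0, Gamma_sst = 0, Gamma_stt = 0, Gamma_tss = 0, Gamma_tst = 0, Gamma_ttt = 0
X = (-7/3, -1), Y = (-2, -1/2) at the point


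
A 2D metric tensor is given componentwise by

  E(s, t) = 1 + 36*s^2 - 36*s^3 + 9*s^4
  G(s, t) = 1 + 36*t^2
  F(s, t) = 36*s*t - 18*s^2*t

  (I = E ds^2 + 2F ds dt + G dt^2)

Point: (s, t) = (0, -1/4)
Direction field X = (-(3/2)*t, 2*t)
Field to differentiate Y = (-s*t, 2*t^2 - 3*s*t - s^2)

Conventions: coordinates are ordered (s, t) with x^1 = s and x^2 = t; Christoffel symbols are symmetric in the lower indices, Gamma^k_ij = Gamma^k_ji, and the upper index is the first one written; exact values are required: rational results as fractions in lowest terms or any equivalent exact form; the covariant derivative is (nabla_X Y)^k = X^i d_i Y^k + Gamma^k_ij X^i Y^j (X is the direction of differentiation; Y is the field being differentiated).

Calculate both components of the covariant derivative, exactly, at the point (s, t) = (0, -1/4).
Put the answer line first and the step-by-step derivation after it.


Answer: (nabla_X Y)^s = 3/32, (nabla_X Y)^t = 397/416

E = 1, F = 0, G = 13/4 at the point
E_s = 0, E_t = 0, F_s = -9, F_t = 0, G_s = 0, G_t = -18
EG - F^2 = 13/4;  g^inv = (4/13) * [[13/4, 0], [0, 1]]
first-kind symbols [ij,l] = (1/2)(d_i g_jl + d_j g_il - d_l g_ij): [ss,s] = E_s/2 = 0, [ss,t] = F_s - E_t/2 = -9, [st,s] = E_t/2 = 0, [st,t] = G_s/2 = 0, [tt,s] = F_t - G_s/2 = 0, [tt,t] = G_t/2 = -9
Gamma^s_ij = (G*[ij,s] - F*[ij,t])/(EG - F^2), Gamma^t_ij = (E*[ij,t] - F*[ij,s])/(EG - F^2)
Gamma_sss = 0, Gamma_sst = 0, Gamma_stt = 0, Gamma_tss = -36/13, Gamma_tst = 0, Gamma_ttt = -36/13
X = (3/8, -1/2), Y = (0, 1/8) at the point


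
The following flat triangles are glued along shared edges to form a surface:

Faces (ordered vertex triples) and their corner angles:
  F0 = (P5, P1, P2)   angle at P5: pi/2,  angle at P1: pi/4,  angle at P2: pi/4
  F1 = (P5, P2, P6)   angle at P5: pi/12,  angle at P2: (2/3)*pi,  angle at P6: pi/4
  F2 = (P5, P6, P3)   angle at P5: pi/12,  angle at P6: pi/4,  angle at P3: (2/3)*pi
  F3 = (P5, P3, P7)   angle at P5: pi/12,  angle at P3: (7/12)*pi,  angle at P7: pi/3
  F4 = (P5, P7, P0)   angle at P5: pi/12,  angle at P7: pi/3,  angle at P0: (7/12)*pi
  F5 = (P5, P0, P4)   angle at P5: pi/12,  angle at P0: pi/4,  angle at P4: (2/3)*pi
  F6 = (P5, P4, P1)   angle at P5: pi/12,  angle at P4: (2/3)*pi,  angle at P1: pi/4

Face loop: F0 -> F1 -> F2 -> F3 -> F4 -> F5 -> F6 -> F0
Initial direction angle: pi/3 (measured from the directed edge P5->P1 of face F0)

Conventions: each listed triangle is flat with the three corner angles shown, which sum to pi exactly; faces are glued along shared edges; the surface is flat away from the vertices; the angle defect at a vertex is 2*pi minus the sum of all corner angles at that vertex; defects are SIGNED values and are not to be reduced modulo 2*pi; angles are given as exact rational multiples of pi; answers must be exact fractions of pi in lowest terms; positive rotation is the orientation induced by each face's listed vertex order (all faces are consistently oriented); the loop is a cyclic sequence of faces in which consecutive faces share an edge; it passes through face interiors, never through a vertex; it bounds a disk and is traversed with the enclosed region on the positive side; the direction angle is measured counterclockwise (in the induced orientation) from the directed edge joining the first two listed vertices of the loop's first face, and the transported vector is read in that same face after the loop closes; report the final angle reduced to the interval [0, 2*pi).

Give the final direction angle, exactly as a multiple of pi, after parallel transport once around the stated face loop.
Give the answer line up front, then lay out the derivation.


Answer: final direction angle = (4/3)*pi

enclosed vertex P5: corner angles sum to pi, defect = 2*pi - pi = pi
transport around the loop rotates by the sum of enclosed defects; add to the initial angle mod 2*pi
final angle = pi/3 + pi = (4/3)*pi (mod 2*pi)


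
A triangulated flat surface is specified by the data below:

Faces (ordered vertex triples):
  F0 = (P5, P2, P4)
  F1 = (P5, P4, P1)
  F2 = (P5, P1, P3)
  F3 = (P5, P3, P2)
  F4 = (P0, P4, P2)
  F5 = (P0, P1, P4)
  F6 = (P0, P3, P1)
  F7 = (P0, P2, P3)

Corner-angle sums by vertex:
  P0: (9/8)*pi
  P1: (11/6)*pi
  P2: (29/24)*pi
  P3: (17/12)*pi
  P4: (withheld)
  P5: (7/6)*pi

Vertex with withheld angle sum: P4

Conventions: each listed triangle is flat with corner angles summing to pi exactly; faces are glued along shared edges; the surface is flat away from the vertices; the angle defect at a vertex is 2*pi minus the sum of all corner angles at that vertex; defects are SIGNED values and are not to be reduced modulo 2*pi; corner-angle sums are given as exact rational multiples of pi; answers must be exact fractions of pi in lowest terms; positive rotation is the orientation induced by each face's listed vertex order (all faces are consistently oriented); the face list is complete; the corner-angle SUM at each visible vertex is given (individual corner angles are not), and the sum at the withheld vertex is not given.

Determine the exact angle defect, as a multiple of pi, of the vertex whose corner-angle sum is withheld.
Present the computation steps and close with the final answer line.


V = 6, E = 12, F = 8; chi = V - E + F = 2
Gauss-Bonnet: total defect = 2*pi*chi = 4*pi; visible defects sum to (13/4)*pi

Answer: defect(P4) = (3/4)*pi


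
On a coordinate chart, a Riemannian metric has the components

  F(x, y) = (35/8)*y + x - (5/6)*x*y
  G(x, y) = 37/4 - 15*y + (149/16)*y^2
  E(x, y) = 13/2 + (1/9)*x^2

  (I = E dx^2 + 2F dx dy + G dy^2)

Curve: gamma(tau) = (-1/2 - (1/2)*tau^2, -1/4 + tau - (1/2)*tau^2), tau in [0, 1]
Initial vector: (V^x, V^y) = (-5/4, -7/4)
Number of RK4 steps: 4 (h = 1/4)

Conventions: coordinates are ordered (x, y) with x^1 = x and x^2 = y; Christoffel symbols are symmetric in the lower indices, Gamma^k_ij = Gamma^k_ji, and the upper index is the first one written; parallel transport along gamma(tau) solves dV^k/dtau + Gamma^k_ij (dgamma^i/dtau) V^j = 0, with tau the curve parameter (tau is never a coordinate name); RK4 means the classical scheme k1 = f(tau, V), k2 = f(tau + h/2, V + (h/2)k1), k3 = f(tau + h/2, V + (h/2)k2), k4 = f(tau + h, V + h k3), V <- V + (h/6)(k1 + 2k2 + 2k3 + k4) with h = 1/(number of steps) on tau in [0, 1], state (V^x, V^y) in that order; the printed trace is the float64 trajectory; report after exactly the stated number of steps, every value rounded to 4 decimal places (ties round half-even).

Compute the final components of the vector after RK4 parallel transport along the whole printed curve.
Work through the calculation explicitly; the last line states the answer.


gamma'(tau) = (-tau, 1 - tau); f(tau, V)^k = -Gamma^k_ij(gamma(tau)) gamma'^i(tau) V^j; h = 1/4; intermediate values shown to 6 dp
curve data and Christoffel symbols at the stage parameters:
  tau = 0.000000: gamma = (-0.500000, -0.250000), gamma' = (0.000000, 1.000000); Gamma_xxx = 0.015122, Gamma_xxy = 0.000000, Gamma_xyy = 0.564171, Gamma_yxx = 0.090856, Gamma_yxy = 0.000000, Gamma_yyy = -0.653084
  tau = 0.125000: gamma = (-0.507812, -0.132812), gamma' = (-0.125000, 0.875000); Gamma_xxx = 0.008587, Gamma_xxy = 0.000000, Gamma_xyy = 0.611364, Gamma_yxx = 0.098235, Gamma_yxy = 0.000000, Gamma_yyy = -0.704580
  tau = 0.250000: gamma = (-0.531250, -0.031250), gamma' = (-0.250000, 0.750000); Gamma_xxx = 0.001987, Gamma_xxy = 0.000000, Gamma_xyy = 0.658842, Gamma_yxx = 0.105614, Gamma_yxy = 0.000000, Gamma_yyy = -0.754722
  tau = 0.375000: gamma = (-0.570312, 0.054688), gamma' = (-0.375000, 0.625000); Gamma_xxx = -0.004435, Gamma_xxy = 0.000000, Gamma_xyy = 0.704676, Gamma_yxx = 0.112689, Gamma_yxy = 0.000000, Gamma_yyy = -0.801149
  tau = 0.500000: gamma = (-0.625000, 0.125000), gamma' = (-0.500000, 0.500000); Gamma_xxx = -0.010376, Gamma_xxy = 0.000000, Gamma_xyy = 0.746535, Gamma_yxx = 0.119101, Gamma_yxy = 0.000000, Gamma_yyy = -0.841195
  tau = 0.625000: gamma = (-0.695312, 0.179688), gamma' = (-0.625000, 0.375000); Gamma_xxx = -0.015491, Gamma_xxy = 0.000000, Gamma_xyy = 0.781914, Gamma_yxx = 0.124469, Gamma_yxy = 0.000000, Gamma_yyy = -0.872176
  tau = 0.750000: gamma = (-0.781250, 0.218750), gamma' = (-0.750000, 0.250000); Gamma_xxx = -0.019440, Gamma_xxy = 0.000000, Gamma_xyy = 0.808457, Gamma_yxx = 0.128445, Gamma_yxy = 0.000000, Gamma_yyy = -0.891770
  tau = 0.875000: gamma = (-0.882812, 0.242188), gamma' = (-0.875000, 0.125000); Gamma_xxx = -0.021939, Gamma_xxy = 0.000000, Gamma_xyy = 0.824333, Gamma_yxx = 0.130766, Gamma_yxy = 0.000000, Gamma_yyy = -0.898400
  tau = 1.000000: gamma = (-1.000000, 0.250000), gamma' = (-1.000000, 0.000000); Gamma_xxx = -0.022806, Gamma_xxy = 0.000000, Gamma_xyy = 0.828551, Gamma_yxx = 0.131298, Gamma_yxy = 0.000000, Gamma_yyy = -0.891506
step 0: V^x = -1.2500, V^y = -1.7500
step 1: k1 = (0.987300, -1.142897), k2 = (1.011365, -1.180798), k3 = (1.013903, -1.183682), k4 = (1.010459, -1.184387); V <- V + (h/6)(k1 + 2k2 + 2k3 + k4): V^x = -0.9980, V^y = -2.0440
step 2: k1 = (1.009515, -1.183344), k2 = (0.966824, -1.134380), k3 = (0.964137, -1.131540), k4 = (0.872482, -1.023764); V <- V + (h/6)(k1 + 2k2 + 2k3 + k4): V^x = -0.7587, V^y = -2.3248
step 3: k1 = (0.871708, -1.022984), k2 = (0.725457, -0.852727), k3 = (0.719394, -0.847189), k4 = (0.521121, -0.621274); V <- V + (h/6)(k1 + 2k2 + 2k3 + k4): V^x = -0.5802, V^y = -2.5350
step 4: k1 = (0.520813, -0.621047), k2 = (0.279095, -0.352335), k3 = (0.276214, -0.352020), k4 = (0.011658, -0.067115); V <- V + (h/6)(k1 + 2k2 + 2k3 + k4): V^x = -0.5118, V^y = -2.6223

Answer: V^x = -0.5118, V^y = -2.6223


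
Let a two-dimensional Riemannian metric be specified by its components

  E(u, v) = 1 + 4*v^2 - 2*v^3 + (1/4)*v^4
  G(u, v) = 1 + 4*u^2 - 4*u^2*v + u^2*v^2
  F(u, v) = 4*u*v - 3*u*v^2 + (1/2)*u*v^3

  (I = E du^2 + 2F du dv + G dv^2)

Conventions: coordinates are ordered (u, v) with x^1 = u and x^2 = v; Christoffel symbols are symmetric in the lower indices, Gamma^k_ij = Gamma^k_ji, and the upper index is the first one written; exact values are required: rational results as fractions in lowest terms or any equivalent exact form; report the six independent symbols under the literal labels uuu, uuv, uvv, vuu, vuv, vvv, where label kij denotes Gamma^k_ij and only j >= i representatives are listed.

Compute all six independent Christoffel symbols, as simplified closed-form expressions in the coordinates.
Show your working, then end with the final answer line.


E = 1 + 4*v^2 - 2*v^3 + (1/4)*v^4; F = 4*u*v - 3*u*v^2 + (1/2)*u*v^3; G = 1 + 4*u^2 - 4*u^2*v + u^2*v^2
Gamma^k_ij = (1/2) g^{kl} (d_i g_jl + d_j g_il - d_l g_ij), with g^inv = (1/(EG-F^2)) [[G, -F], [-F, E]]
first partials: E_u = 0, E_v = 8*v - 6*v^2 + v^3, F_u = 4*v - 3*v^2 + (1/2)*v^3, F_v = 4*u - 6*u*v + (3/2)*u*v^2, G_u = 8*u - 8*u*v + 2*u*v^2, G_v = -4*u^2 + 2*u^2*v
D = EG - F^2 = 1 + 4*v^2 + 4*u^2 - 2*v^3 - 4*u^2*v + (1/4)*v^4 + u^2*v^2
expanded: Gamma^u_uu = (G E_u - 2F F_u + F E_v)/(2D), Gamma^u_uv = (G E_v - F G_u)/(2D), Gamma^u_vv = (2G F_v - G G_u - F G_v)/(2D), Gamma^v_uu = (2E F_u - E E_v - F E_u)/(2D), Gamma^v_uv = (E G_u - F E_v)/(2D), Gamma^v_vv = (E G_v - 2F F_v + F G_u)/(2D); substitute and cancel common factors

Answer: Gamma_uuu = 0, Gamma_uuv = (2*v^3 - 12*v^2 + 16*v)/(4*u^2*v^2 - 16*u^2*v + 16*u^2 + v^4 - 8*v^3 + 16*v^2 + 4), Gamma_uvv = (2*u*v^2 - 8*u*v)/(4*u^2*v^2 - 16*u^2*v + 16*u^2 + v^4 - 8*v^3 + 16*v^2 + 4), Gamma_vuu = 0, Gamma_vuv = (4*u*v^2 - 16*u*v + 16*u)/(4*u^2*v^2 - 16*u^2*v + 16*u^2 + v^4 - 8*v^3 + 16*v^2 + 4), Gamma_vvv = (4*u^2*v - 8*u^2)/(4*u^2*v^2 - 16*u^2*v + 16*u^2 + v^4 - 8*v^3 + 16*v^2 + 4)


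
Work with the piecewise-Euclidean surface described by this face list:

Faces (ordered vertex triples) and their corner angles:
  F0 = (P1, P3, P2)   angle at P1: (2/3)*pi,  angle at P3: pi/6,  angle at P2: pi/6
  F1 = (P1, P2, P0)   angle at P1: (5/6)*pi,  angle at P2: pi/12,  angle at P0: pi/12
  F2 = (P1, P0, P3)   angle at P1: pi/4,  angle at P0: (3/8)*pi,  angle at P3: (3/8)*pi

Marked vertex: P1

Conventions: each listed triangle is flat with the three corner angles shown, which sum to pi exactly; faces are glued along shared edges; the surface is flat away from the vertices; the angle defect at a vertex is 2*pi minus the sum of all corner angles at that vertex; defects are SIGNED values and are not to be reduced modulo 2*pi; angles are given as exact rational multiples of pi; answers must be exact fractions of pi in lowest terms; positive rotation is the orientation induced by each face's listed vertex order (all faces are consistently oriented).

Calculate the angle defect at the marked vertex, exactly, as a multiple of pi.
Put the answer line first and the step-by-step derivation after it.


Answer: defect(P1) = pi/4

Sum of corner angles at P1: (7/4)*pi
defect = 2*pi - (7/4)*pi


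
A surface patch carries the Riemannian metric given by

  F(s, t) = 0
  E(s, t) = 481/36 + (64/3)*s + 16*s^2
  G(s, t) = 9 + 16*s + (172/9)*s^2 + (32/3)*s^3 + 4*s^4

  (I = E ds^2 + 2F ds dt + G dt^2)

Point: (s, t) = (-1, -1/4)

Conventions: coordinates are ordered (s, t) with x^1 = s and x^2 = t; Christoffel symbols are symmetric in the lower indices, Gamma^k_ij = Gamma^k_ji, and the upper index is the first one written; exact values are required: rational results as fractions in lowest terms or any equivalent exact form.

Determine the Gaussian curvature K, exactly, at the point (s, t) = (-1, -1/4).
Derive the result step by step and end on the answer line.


E = 289/36, F = 0, G = 49/9, EG - F^2 = 14161/324 at the point
E_s = -32/3, E_t = 0, F_s = 0, F_t = 0, G_s = -56/9, G_t = 0
E_tt = 0, F_st = 0, G_ss = 200/9
Apply the Brioschi formula K = (det M1 - det M2)/(EG - F^2)^2 over the derivative matrices of E, F, G.
M1 = [[-E_tt/2 + F_st - G_ss/2, E_s/2, F_s - E_t/2], [F_t - G_s/2, E, F], [G_t/2, F, G]] = [[-100/9, -16/3, 0], [28/9, 289/36, 0], [0, 0, 49/9]]; det M1 = -288169/729
M2 = [[0, E_t/2, G_s/2], [E_t/2, E, F], [G_s/2, F, G]] = [[0, 0, -28/9], [0, 289/36, 0], [-28/9, 0, 49/9]]; det M2 = -56644/729
det M1 - det M2 = -8575/27; K = -8575/27 / (14161/324)^2 = -97200/584647

Answer: K = -97200/584647


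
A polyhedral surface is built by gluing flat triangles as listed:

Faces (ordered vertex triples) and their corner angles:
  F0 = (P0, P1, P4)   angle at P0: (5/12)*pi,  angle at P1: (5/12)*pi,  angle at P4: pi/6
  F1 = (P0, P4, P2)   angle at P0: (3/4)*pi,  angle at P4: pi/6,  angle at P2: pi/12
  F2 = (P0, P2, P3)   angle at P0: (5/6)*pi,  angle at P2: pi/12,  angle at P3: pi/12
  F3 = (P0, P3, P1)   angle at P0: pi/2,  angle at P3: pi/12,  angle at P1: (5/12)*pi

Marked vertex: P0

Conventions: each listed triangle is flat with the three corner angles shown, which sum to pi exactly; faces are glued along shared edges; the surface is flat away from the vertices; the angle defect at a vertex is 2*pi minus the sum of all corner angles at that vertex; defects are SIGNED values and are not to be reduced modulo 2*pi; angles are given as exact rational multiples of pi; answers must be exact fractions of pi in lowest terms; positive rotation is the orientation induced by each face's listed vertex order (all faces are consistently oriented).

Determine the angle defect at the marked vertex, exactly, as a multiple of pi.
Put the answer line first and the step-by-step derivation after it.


Answer: defect(P0) = -pi/2

Sum of corner angles at P0: (5/2)*pi
defect = 2*pi - (5/2)*pi


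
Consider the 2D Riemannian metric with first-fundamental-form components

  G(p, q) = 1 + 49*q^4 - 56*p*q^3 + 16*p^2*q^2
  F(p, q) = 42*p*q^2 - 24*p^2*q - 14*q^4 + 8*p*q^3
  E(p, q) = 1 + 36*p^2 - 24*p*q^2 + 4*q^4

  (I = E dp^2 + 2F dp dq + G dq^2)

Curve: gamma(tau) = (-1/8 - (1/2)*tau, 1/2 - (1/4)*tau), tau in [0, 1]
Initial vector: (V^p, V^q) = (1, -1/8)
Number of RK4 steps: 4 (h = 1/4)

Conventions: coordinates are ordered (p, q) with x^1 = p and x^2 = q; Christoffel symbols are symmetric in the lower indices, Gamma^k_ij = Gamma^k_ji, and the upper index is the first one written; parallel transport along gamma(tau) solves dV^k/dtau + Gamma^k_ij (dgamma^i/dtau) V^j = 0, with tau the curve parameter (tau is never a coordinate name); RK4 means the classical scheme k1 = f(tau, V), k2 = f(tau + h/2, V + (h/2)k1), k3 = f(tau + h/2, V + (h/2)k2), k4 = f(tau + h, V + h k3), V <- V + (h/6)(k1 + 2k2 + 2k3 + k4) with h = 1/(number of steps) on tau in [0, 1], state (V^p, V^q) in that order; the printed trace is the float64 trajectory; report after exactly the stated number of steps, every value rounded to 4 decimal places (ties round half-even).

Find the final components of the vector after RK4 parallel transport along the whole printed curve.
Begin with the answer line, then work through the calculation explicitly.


Answer: V^p = 0.5077, V^q = 0.2342

gamma'(tau) = (-1/2, -1/4); f(tau, V)^k = -Gamma^k_ij(gamma(tau)) gamma'^i(tau) V^j; h = 1/4; intermediate values shown to 6 dp
curve data and Christoffel symbols at the stage parameters:
  tau = 0.000000: gamma = (-0.125000, 0.500000), gamma' = (-0.500000, -0.250000); Gamma_ppp = -1.142857, Gamma_ppq = 0.380952, Gamma_pqq = -1.428571, Gamma_qpp = 1.828571, Gamma_qpq = -0.609524, Gamma_qqq = 2.285714
  tau = 0.125000: gamma = (-0.187500, 0.468750), gamma' = (-0.500000, -0.250000); Gamma_ppp = -1.337466, Gamma_ppq = 0.417958, Gamma_pqq = -1.630037, Gamma_qpp = 1.615479, Gamma_qpq = -0.504837, Gamma_qqq = 1.968865
  tau = 0.250000: gamma = (-0.250000, 0.437500), gamma' = (-0.500000, -0.250000); Gamma_ppp = -1.466377, Gamma_ppq = 0.427693, Gamma_pqq = -1.741323, Gamma_qpp = 1.384236, Gamma_qpq = -0.403736, Gamma_qqq = 1.643780
  tau = 0.375000: gamma = (-0.312500, 0.406250), gamma' = (-0.500000, -0.250000); Gamma_ppp = -1.533394, Gamma_ppq = 0.415294, Gamma_pqq = -1.772987, Gamma_qpp = 1.156497, Gamma_qpq = -0.313218, Gamma_qqq = 1.337200
  tau = 0.500000: gamma = (-0.375000, 0.375000), gamma' = (-0.500000, -0.250000); Gamma_ppp = -1.549737, Gamma_ppq = 0.387434, Gamma_pqq = -1.743454, Gamma_qpp = 0.947062, Gamma_qpq = -0.236765, Gamma_qqq = 1.065444
  tau = 0.625000: gamma = (-0.437500, 0.343750), gamma' = (-0.500000, -0.250000); Gamma_ppp = -1.528975, Gamma_ppq = 0.350390, Gamma_pqq = -1.672317, Gamma_qpp = 0.763444, Gamma_qpq = -0.174956, Gamma_qqq = 0.835017
  tau = 0.750000: gamma = (-0.500000, 0.312500), gamma' = (-0.500000, -0.250000); Gamma_ppp = -1.483611, Gamma_ppq = 0.309086, Gamma_pqq = -1.576337, Gamma_qpp = 0.607591, Gamma_qpq = -0.126582, Gamma_qqq = 0.645566
  tau = 0.875000: gamma = (-0.562500, 0.281250), gamma' = (-0.500000, -0.250000); Gamma_ppp = -1.423592, Gamma_ppq = 0.266923, Gamma_pqq = -1.468079, Gamma_qpp = 0.478072, Gamma_qpq = -0.089638, Gamma_qqq = 0.493012
  tau = 1.000000: gamma = (-0.625000, 0.250000), gamma' = (-0.500000, -0.250000); Gamma_ppp = -1.356118, Gamma_ppq = 0.226020, Gamma_pqq = -1.356118, Gamma_qpp = 0.371839, Gamma_qpq = -0.061973, Gamma_qqq = 0.371839
step 0: V^p = 1.0000, V^q = -0.1250
step 1: k1 = (-0.455357, 0.728571), k2 = (-0.525391, 0.634602), k3 = (-0.518120, 0.625819), k4 = (-0.552112, 0.521185); V <- V + (h/6)(k1 + 2k2 + 2k3 + k4): V^p = 0.8711, V^q = 0.0321
step 2: k1 = (-0.552628, 0.521672), k2 = (-0.554542, 0.418240), k3 = (-0.551337, 0.415823), k4 = (-0.530084, 0.323940); V <- V + (h/6)(k1 + 2k2 + 2k3 + k4): V^p = 0.7338, V^q = 0.1368
step 3: k1 = (-0.530656, 0.324290), k2 = (-0.494882, 0.247103), k3 = (-0.495565, 0.247444), k4 = (-0.452900, 0.185478); V <- V + (h/6)(k1 + 2k2 + 2k3 + k4): V^p = 0.6103, V^q = 0.1993
step 4: k1 = (-0.453289, 0.185638), k2 = (-0.409084, 0.137379), k3 = (-0.411240, 0.138103), k4 = (-0.368266, 0.100976); V <- V + (h/6)(k1 + 2k2 + 2k3 + k4): V^p = 0.5077, V^q = 0.2342


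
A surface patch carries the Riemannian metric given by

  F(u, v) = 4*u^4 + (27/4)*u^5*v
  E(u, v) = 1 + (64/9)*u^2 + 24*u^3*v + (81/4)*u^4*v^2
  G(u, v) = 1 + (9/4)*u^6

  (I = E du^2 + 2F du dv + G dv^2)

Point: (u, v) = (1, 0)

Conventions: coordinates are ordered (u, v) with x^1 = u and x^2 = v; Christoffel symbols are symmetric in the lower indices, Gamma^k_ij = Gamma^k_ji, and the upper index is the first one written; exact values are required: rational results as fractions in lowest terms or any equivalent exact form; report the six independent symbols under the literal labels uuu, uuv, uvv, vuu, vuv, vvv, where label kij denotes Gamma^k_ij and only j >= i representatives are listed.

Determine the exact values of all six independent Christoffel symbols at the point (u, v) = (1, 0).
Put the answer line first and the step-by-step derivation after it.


Answer: Gamma_uuu = 256/373, Gamma_uuv = 432/373, Gamma_uvv = 0, Gamma_vuu = 144/373, Gamma_vuv = 243/373, Gamma_vvv = 0

E = 73/9, F = 4, G = 13/4 at the point
E_u = 128/9, E_v = 24, F_u = 16, F_v = 27/4, G_u = 27/2, G_v = 0
EG - F^2 = 373/36;  g^inv = (36/373) * [[13/4, -4], [-4, 73/9]]
first-kind symbols [ij,l] = (1/2)(d_i g_jl + d_j g_il - d_l g_ij): [uu,u] = E_u/2 = 64/9, [uu,v] = F_u - E_v/2 = 4, [uv,u] = E_v/2 = 12, [uv,v] = G_u/2 = 27/4, [vv,u] = F_v - G_u/2 = 0, [vv,v] = G_v/2 = 0
Gamma^u_ij = (G*[ij,u] - F*[ij,v])/(EG - F^2), Gamma^v_ij = (E*[ij,v] - F*[ij,u])/(EG - F^2)


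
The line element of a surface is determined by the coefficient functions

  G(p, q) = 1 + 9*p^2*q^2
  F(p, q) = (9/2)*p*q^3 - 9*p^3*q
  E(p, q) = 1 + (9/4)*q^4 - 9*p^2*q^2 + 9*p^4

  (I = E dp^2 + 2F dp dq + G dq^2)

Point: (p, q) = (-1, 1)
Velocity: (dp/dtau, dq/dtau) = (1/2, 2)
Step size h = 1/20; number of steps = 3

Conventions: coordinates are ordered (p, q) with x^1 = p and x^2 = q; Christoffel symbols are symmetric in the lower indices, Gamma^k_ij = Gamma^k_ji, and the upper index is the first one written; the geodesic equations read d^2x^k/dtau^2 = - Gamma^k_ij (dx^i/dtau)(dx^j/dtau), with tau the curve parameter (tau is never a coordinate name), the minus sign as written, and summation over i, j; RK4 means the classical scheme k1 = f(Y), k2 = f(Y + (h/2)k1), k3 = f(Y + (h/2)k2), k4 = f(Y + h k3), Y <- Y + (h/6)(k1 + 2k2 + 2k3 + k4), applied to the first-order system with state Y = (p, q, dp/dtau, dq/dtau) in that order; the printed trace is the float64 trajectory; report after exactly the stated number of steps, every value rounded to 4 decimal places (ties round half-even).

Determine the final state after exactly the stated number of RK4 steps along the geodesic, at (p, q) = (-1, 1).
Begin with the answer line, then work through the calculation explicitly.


Answer: p = -0.9286, q = 1.2896, dp/dtau = 0.4655, dq/dtau = 1.8774

f(Y) = (dp/dtau, dq/dtau, -Gamma^p_ij Y'^i Y'^j, -Gamma^q_ij Y'^i Y'^j) with the Gammas evaluated at the stage position; h = 0.050000; intermediate values shown to 6 dp
step 0: p = -1.0000, q = 1.0000, dp/dtau = 0.5000, dq/dtau = 2.0000
step 1:
  k1: at (p, q) = (-1.000000, 1.000000), (dp/dtau, dq/dtau) = (0.500000, 2.000000); Gamma_ppp = -0.734694, Gamma_ppq = -0.367347, Gamma_pqq = 0.367347, Gamma_qpp = -1.469388, Gamma_qpq = -0.734694, Gamma_qqq = 0.734694; k1 = (0.500000, 2.000000, -0.551020, -1.102041)
  k2: at (p, q) = (-0.987500, 1.050000), (dp/dtau, dq/dtau) = (0.486224, 1.972449); Gamma_ppp = -0.612932, Gamma_ppq = -0.325863, Gamma_pqq = 0.306466, Gamma_qpp = -1.499233, Gamma_qpq = -0.797060, Gamma_qqq = 0.749616; k2 = (0.486224, 1.972449, -0.422378, -1.033137)
  k3: at (p, q) = (-0.987844, 1.049311), (dp/dtau, dq/dtau) = (0.489441, 1.974172); Gamma_ppp = -0.614937, Gamma_ppq = -0.326600, Gamma_pqq = 0.307468, Gamma_qpp = -1.498712, Gamma_qpq = -0.795983, Gamma_qqq = 0.749356; k3 = (0.489441, 1.974172, -0.419856, -1.023265)
  k4: at (p, q) = (-0.975528, 1.098709), (dp/dtau, dq/dtau) = (0.479007, 1.948837); Gamma_ppp = -0.491731, Gamma_ppq = -0.276911, Gamma_pqq = 0.245865, Gamma_qpp = -1.514179, Gamma_qpq = -0.852688, Gamma_qqq = 0.757089; k4 = (0.479007, 1.948837, -0.303965, -0.935994)
  Y <- Y + (h/6)(k1 + 2k2 + 2k3 + k4): p = -0.9756, q = 1.0987, dp/dtau = 0.4788, dq/dtau = 1.9487
step 2:
  k1: at (p, q) = (-0.975581, 1.098684), (dp/dtau, dq/dtau) = (0.478838, 1.948743); Gamma_ppp = -0.491882, Gamma_ppq = -0.276975, Gamma_pqq = 0.245941, Gamma_qpp = -1.514130, Gamma_qpq = -0.852595, Gamma_qqq = 0.757065; k1 = (0.478838, 1.948743, -0.304295, -0.936693)
  k2: at (p, q) = (-0.963610, 1.147403), (dp/dtau, dq/dtau) = (0.471231, 1.925326); Gamma_ppp = -0.370309, Gamma_ppq = -0.220470, Gamma_pqq = 0.185154, Gamma_qpp = -1.514857, Gamma_qpq = -0.901896, Gamma_qqq = 0.757429; k2 = (0.471231, 1.925326, -0.204063, -0.834780)
  k3: at (p, q) = (-0.963800, 1.146817), (dp/dtau, dq/dtau) = (0.473736, 1.927874); Gamma_ppp = -0.371858, Gamma_ppq = -0.221235, Gamma_pqq = 0.185929, Gamma_qpp = -1.514900, Gamma_qpq = -0.901284, Gamma_qqq = 0.757450; k3 = (0.473736, 1.927874, -0.203477, -0.828938)
  k4: at (p, q) = (-0.951894, 1.195078), (dp/dtau, dq/dtau) = (0.468664, 1.907296); Gamma_ppp = -0.253468, Gamma_ppq = -0.159111, Gamma_pqq = 0.126734, Gamma_qpp = -1.501808, Gamma_qpq = -0.942740, Gamma_qqq = 0.750904; k4 = (0.468664, 1.907296, -0.120904, -0.716361)
  Y <- Y + (h/6)(k1 + 2k2 + 2k3 + k4): p = -0.9519, q = 1.1950, dp/dtau = 0.4685, dq/dtau = 1.9072
step 3:
  k1: at (p, q) = (-0.951935, 1.195038), (dp/dtau, dq/dtau) = (0.468502, 1.907239); Gamma_ppp = -0.253633, Gamma_ppq = -0.159203, Gamma_pqq = 0.126817, Gamma_qpp = -1.501811, Gamma_qpq = -0.942669, Gamma_qqq = 0.750905; k1 = (0.468502, 1.907239, -0.121122, -0.717188)
  k2: at (p, q) = (-0.940223, 1.242719), (dp/dtau, dq/dtau) = (0.465474, 1.889309); Gamma_ppp = -0.141261, Gamma_ppq = -0.093354, Gamma_pqq = 0.070630, Gamma_qpp = -1.475748, Gamma_qpq = -0.975269, Gamma_qqq = 0.737874; k2 = (0.465474, 1.889309, -0.057312, -0.598738)
  k3: at (p, q) = (-0.940298, 1.242270), (dp/dtau, dq/dtau) = (0.467069, 1.892270); Gamma_ppp = -0.142213, Gamma_ppq = -0.093942, Gamma_pqq = 0.071107, Gamma_qpp = -1.476056, Gamma_qpq = -0.975042, Gamma_qqq = 0.738028; k3 = (0.467069, 1.892270, -0.057530, -0.597114)
  k4: at (p, q) = (-0.928582, 1.289651), (dp/dtau, dq/dtau) = (0.465626, 1.877383); Gamma_ppp = -0.036832, Gamma_ppq = -0.025577, Gamma_pqq = 0.018416, Gamma_qpp = -1.438419, Gamma_qpq = -0.998867, Gamma_qqq = 0.719210; k4 = (0.465626, 1.877383, -0.012206, -0.476709)
  Y <- Y + (h/6)(k1 + 2k2 + 2k3 + k4): p = -0.9286, q = 1.2896, dp/dtau = 0.4655, dq/dtau = 1.8774


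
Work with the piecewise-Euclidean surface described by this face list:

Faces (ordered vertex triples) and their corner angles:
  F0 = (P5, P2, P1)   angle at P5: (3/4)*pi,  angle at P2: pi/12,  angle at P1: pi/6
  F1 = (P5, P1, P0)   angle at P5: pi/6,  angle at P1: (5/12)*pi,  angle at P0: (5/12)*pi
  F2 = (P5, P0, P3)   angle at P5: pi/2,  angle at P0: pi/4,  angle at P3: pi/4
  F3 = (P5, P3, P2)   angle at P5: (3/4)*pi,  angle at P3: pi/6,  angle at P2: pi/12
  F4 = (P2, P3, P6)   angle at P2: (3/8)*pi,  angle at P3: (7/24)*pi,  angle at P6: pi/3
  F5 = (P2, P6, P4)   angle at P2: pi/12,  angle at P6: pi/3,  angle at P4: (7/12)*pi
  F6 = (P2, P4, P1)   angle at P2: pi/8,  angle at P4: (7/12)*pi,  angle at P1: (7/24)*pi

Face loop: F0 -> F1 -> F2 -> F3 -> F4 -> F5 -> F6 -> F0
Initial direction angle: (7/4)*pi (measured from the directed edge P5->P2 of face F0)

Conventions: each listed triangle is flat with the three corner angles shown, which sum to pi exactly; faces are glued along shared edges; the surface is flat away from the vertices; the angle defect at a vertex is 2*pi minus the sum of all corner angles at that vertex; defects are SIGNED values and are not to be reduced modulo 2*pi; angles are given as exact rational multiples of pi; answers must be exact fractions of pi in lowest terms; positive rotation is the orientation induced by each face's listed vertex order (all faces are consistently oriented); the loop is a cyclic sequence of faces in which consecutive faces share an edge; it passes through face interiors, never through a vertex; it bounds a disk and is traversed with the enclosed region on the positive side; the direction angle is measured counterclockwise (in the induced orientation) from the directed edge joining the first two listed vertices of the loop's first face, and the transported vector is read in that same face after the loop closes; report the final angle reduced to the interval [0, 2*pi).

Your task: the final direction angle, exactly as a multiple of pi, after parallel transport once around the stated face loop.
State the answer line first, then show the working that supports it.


Answer: final direction angle = (5/6)*pi

enclosed vertex P2: corner angles sum to (3/4)*pi, defect = 2*pi - (3/4)*pi = (5/4)*pi
enclosed vertex P5: corner angles sum to (13/6)*pi, defect = 2*pi - (13/6)*pi = -pi/6
the final direction is the initial angle plus the enclosed defects, taken mod 2*pi in the induced orientation
final angle = (7/4)*pi + (13/12)*pi = (5/6)*pi (mod 2*pi)


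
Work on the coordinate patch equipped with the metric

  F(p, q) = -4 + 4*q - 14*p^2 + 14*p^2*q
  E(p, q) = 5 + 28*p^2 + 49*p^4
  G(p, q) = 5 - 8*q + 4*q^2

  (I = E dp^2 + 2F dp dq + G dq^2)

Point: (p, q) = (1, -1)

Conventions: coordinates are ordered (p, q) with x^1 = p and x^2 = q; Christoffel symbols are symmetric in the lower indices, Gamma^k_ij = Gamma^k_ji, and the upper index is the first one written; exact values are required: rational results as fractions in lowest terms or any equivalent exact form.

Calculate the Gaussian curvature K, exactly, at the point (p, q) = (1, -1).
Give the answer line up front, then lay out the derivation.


Answer: K = 1/343

E = 82, F = -36, G = 17, EG - F^2 = 98 at the point
E_p = 252, E_q = 0, F_p = -56, F_q = 18, G_p = 0, G_q = -16
E_qq = 0, F_pq = 28, G_pp = 0
Brioschi: K = (det M1 - det M2) / (EG - F^2)^2 with the standard first/second-derivative matrices M1, M2.
M1 = [[-E_qq/2 + F_pq - G_pp/2, E_p/2, F_p - E_q/2], [F_q - G_p/2, E, F], [G_q/2, F, G]] = [[28, 126, -56], [18, 82, -36], [-8, -36, 17]]; det M1 = 28
M2 = [[0, E_q/2, G_p/2], [E_q/2, E, F], [G_p/2, F, G]] = [[0, 0, 0], [0, 82, -36], [0, -36, 17]]; det M2 = 0
det M1 - det M2 = 28; K = 28 / (98)^2 = 1/343


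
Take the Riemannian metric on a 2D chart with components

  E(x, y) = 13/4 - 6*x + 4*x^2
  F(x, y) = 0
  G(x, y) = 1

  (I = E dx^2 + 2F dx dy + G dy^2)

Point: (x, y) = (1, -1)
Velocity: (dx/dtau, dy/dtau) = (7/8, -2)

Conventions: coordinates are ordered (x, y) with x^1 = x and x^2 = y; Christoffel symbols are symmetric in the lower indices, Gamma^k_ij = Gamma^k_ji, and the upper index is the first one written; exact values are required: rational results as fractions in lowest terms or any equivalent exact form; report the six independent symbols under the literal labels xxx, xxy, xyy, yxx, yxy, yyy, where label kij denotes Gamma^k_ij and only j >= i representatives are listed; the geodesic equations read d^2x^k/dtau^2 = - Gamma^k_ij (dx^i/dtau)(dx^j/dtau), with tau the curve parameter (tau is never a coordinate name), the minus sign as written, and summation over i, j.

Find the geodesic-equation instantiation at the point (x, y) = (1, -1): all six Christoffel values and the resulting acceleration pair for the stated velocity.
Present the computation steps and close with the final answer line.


E = 5/4, F = 0, G = 1 at the point
E_x = 2, E_y = 0, F_x = 0, F_y = 0, G_x = 0, G_y = 0
EG - F^2 = 5/4;  g^inv = (4/5) * [[1, 0], [0, 5/4]]
first-kind symbols [ij,l] = (1/2)(d_i g_jl + d_j g_il - d_l g_ij): [xx,x] = E_x/2 = 1, [xx,y] = F_x - E_y/2 = 0, [xy,x] = E_y/2 = 0, [xy,y] = G_x/2 = 0, [yy,x] = F_y - G_x/2 = 0, [yy,y] = G_y/2 = 0
Gamma^x_ij = (G*[ij,x] - F*[ij,y])/(EG - F^2), Gamma^y_ij = (E*[ij,y] - F*[ij,x])/(EG - F^2)
Gamma_xxx = 4/5, Gamma_xxy = 0, Gamma_xyy = 0, Gamma_yxx = 0, Gamma_yxy = 0, Gamma_yyy = 0
d^2x/dtau^2 = -(Gamma_xxx*(7/8)^2 + 2*Gamma_xxy*(7/8)*(-2) + Gamma_xyy*(-2)^2) = -49/80
d^2y/dtau^2 = -(Gamma_yxx*(7/8)^2 + 2*Gamma_yxy*(7/8)*(-2) + Gamma_yyy*(-2)^2) = 0

Answer: Gamma_xxx = 4/5, Gamma_xxy = 0, Gamma_xyy = 0, Gamma_yxx = 0, Gamma_yxy = 0, Gamma_yyy = 0; accelerations (d^2x/dtau^2, d^2y/dtau^2) = (-49/80, 0)


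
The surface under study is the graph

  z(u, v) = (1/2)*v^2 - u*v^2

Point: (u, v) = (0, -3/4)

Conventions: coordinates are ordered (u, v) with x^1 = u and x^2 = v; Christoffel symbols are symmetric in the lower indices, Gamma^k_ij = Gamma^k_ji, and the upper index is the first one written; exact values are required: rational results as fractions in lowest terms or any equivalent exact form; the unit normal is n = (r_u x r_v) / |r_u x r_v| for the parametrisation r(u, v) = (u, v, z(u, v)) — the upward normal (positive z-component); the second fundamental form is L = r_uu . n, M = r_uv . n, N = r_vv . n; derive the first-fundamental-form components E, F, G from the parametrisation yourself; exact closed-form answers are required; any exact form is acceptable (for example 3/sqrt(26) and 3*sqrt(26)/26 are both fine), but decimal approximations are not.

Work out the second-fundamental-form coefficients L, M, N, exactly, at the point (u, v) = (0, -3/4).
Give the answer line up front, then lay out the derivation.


Answer: L = 0, M = 24*sqrt(481)/481, N = 16*sqrt(481)/481

z_u = -9/16, z_v = -3/4, z_uu = 0, z_uv = 3/2, z_vv = 1
E = 337/256, F = 27/64, G = 25/16; answer radicand W^2 = 481/256
unnormalised second-form numerators: l = 0, m = 3/2, n = 1; L = l/sqrt(481/256), and similarly M = m/sqrt(W^2), N = n/sqrt(W^2)


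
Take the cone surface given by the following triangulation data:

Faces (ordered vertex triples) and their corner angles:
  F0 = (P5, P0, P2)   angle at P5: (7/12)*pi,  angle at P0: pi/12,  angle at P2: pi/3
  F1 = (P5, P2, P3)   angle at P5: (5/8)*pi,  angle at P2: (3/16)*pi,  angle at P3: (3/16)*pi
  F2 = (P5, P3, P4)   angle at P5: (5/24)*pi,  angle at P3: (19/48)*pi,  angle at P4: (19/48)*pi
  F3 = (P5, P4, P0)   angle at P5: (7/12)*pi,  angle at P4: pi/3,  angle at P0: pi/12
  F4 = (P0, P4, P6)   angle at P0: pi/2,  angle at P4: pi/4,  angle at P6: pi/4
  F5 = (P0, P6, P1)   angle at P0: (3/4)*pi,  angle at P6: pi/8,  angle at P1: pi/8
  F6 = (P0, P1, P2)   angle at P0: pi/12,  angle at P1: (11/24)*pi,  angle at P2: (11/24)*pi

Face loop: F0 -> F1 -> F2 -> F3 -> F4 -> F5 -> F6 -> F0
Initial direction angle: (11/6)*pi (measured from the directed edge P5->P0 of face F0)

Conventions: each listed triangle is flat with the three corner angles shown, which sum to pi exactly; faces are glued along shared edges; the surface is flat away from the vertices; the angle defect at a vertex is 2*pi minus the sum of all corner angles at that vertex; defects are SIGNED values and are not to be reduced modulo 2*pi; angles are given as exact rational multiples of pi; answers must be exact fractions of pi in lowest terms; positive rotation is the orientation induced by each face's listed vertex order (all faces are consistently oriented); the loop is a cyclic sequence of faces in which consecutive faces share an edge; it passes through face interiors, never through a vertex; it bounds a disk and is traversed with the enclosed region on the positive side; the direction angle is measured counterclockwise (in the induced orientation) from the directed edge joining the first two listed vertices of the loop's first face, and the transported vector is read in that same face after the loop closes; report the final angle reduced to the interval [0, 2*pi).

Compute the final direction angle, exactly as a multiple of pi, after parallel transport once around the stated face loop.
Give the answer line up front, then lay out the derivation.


Answer: final direction angle = pi/3

enclosed vertex P0: corner angles sum to (3/2)*pi, defect = 2*pi - (3/2)*pi = pi/2
enclosed vertex P5: corner angles sum to 2*pi, defect = 2*pi - 2*pi = 0
final direction = starting direction + enclosed defect total, reduced mod 2*pi (induced orientation)
final angle = (11/6)*pi + pi/2 = pi/3 (mod 2*pi)


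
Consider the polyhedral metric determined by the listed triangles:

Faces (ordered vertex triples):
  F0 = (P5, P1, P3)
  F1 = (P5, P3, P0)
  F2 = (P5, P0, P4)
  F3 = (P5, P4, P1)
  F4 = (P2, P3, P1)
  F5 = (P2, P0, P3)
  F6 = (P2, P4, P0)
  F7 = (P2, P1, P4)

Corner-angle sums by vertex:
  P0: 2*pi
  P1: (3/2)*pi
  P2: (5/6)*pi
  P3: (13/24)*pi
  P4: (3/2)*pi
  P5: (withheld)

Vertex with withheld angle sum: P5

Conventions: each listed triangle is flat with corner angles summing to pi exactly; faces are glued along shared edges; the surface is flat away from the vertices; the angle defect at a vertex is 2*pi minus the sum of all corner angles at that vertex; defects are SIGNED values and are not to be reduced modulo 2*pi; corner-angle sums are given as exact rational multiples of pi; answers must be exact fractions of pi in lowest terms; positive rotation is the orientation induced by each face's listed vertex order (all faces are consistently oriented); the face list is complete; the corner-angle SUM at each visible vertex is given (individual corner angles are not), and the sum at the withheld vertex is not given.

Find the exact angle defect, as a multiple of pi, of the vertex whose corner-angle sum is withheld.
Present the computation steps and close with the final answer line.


V = 6, E = 12, F = 8; chi = V - E + F = 2
Gauss-Bonnet: total defect = 2*pi*chi = 4*pi; visible defects sum to (29/8)*pi

Answer: defect(P5) = (3/8)*pi


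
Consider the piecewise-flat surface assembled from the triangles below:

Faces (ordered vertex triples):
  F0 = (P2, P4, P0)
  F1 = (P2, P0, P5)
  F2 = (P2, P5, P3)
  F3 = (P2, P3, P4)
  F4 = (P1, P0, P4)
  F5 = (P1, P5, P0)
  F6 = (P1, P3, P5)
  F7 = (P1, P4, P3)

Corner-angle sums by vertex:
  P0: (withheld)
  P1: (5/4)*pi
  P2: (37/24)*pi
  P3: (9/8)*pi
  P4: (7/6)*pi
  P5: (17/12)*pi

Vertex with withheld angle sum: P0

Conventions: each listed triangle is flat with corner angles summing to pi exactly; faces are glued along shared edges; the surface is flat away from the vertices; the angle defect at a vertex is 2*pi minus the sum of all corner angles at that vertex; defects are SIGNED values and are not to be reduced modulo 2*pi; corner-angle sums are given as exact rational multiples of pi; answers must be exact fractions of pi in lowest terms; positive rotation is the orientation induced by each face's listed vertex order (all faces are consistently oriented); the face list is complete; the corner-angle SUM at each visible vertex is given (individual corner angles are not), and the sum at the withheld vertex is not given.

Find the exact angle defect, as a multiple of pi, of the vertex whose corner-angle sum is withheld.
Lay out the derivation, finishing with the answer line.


V = 6, E = 12, F = 8; chi = V - E + F = 2
Gauss-Bonnet: total defect = 2*pi*chi = 4*pi; visible defects sum to (7/2)*pi

Answer: defect(P0) = pi/2


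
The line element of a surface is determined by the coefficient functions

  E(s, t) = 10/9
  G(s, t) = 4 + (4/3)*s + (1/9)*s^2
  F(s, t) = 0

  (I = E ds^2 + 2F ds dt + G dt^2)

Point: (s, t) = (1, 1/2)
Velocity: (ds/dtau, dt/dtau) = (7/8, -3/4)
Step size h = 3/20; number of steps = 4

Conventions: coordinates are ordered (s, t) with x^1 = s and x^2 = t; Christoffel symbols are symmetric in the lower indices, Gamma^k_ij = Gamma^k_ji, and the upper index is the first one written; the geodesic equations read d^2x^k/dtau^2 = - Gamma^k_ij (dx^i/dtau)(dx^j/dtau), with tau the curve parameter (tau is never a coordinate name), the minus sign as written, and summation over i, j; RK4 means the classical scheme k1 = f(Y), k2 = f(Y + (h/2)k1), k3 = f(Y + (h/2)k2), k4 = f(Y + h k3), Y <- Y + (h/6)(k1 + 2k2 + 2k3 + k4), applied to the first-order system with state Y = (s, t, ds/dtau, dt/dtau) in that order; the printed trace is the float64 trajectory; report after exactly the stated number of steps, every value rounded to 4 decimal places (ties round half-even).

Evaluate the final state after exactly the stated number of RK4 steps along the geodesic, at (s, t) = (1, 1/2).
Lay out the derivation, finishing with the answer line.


f(Y) = (ds/dtau, dt/dtau, -Gamma^s_ij Y'^i Y'^j, -Gamma^t_ij Y'^i Y'^j) with the Gammas evaluated at the stage position; h = 0.150000; intermediate values shown to 6 dp
step 0: s = 1.0000, t = 0.5000, ds/dtau = 0.8750, dt/dtau = -0.7500
step 1:
  k1: at (s, t) = (1.000000, 0.500000), (ds/dtau, dt/dtau) = (0.875000, -0.750000); Gamma_sss = 0.000000, Gamma_sst = 0.000000, Gamma_stt = -0.700000, Gamma_tss = 0.000000, Gamma_tst = 0.142857, Gamma_ttt = 0.000000; k1 = (0.875000, -0.750000, 0.393750, 0.187500)
  k2: at (s, t) = (1.065625, 0.443750), (ds/dtau, dt/dtau) = (0.904531, -0.735938); Gamma_sss = 0.000000, Gamma_sst = 0.000000, Gamma_stt = -0.706562, Gamma_tss = 0.000000, Gamma_tst = 0.141530, Gamma_ttt = 0.000000; k2 = (0.904531, -0.735938, 0.382677, 0.188427)
  k3: at (s, t) = (1.067840, 0.444805), (ds/dtau, dt/dtau) = (0.903701, -0.735868); Gamma_sss = 0.000000, Gamma_sst = 0.000000, Gamma_stt = -0.706784, Gamma_tss = 0.000000, Gamma_tst = 0.141486, Gamma_ttt = 0.000000; k3 = (0.903701, -0.735868, 0.382725, 0.188178)
  k4: at (s, t) = (1.135555, 0.389620), (ds/dtau, dt/dtau) = (0.932409, -0.721773); Gamma_sss = 0.000000, Gamma_sst = 0.000000, Gamma_stt = -0.713556, Gamma_tss = 0.000000, Gamma_tst = 0.140143, Gamma_ttt = 0.000000; k4 = (0.932409, -0.721773, 0.371732, 0.188629)
  Y <- Y + (h/6)(k1 + 2k2 + 2k3 + k4): s = 1.1356, t = 0.3896, ds/dtau = 0.9324, dt/dtau = -0.7218
step 2:
  k1: at (s, t) = (1.135597, 0.389615), (ds/dtau, dt/dtau) = (0.932407, -0.721767); Gamma_sss = 0.000000, Gamma_sst = 0.000000, Gamma_stt = -0.713560, Gamma_tss = 0.000000, Gamma_tst = 0.140142, Gamma_ttt = 0.000000; k1 = (0.932407, -0.721767, 0.371727, 0.188626)
  k2: at (s, t) = (1.205527, 0.335483), (ds/dtau, dt/dtau) = (0.960287, -0.707620); Gamma_sss = 0.000000, Gamma_sst = 0.000000, Gamma_stt = -0.720553, Gamma_tss = 0.000000, Gamma_tst = 0.138782, Gamma_ttt = 0.000000; k2 = (0.960287, -0.707620, 0.360799, 0.188610)
  k3: at (s, t) = (1.207618, 0.336544), (ds/dtau, dt/dtau) = (0.959467, -0.707621); Gamma_sss = 0.000000, Gamma_sst = 0.000000, Gamma_stt = -0.720762, Gamma_tss = 0.000000, Gamma_tst = 0.138742, Gamma_ttt = 0.000000; k3 = (0.959467, -0.707621, 0.360905, 0.188395)
  k4: at (s, t) = (1.279517, 0.283472), (ds/dtau, dt/dtau) = (0.986543, -0.693507); Gamma_sss = 0.000000, Gamma_sst = 0.000000, Gamma_stt = -0.727952, Gamma_tss = 0.000000, Gamma_tst = 0.137372, Gamma_ttt = 0.000000; k4 = (0.986543, -0.693507, 0.350110, 0.187973)
  Y <- Y + (h/6)(k1 + 2k2 + 2k3 + k4): s = 1.2796, t = 0.2835, ds/dtau = 0.9865, dt/dtau = -0.6935
step 3:
  k1: at (s, t) = (1.279558, 0.283472), (ds/dtau, dt/dtau) = (0.986538, -0.693501); Gamma_sss = 0.000000, Gamma_sst = 0.000000, Gamma_stt = -0.727956, Gamma_tss = 0.000000, Gamma_tst = 0.137371, Gamma_ttt = 0.000000; k1 = (0.986538, -0.693501, 0.350106, 0.187969)
  k2: at (s, t) = (1.353549, 0.231459), (ds/dtau, dt/dtau) = (1.012796, -0.679404); Gamma_sss = 0.000000, Gamma_sst = 0.000000, Gamma_stt = -0.735355, Gamma_tss = 0.000000, Gamma_tst = 0.135989, Gamma_ttt = 0.000000; k2 = (1.012796, -0.679404, 0.339432, 0.187147)
  k3: at (s, t) = (1.355518, 0.232516), (ds/dtau, dt/dtau) = (1.011996, -0.679465); Gamma_sss = 0.000000, Gamma_sst = 0.000000, Gamma_stt = -0.735552, Gamma_tss = 0.000000, Gamma_tst = 0.135952, Gamma_ttt = 0.000000; k3 = (1.011996, -0.679465, 0.339584, 0.186966)
  k4: at (s, t) = (1.431358, 0.181552), (ds/dtau, dt/dtau) = (1.037476, -0.665456); Gamma_sss = 0.000000, Gamma_sst = 0.000000, Gamma_stt = -0.743136, Gamma_tss = 0.000000, Gamma_tst = 0.134565, Gamma_ttt = 0.000000; k4 = (1.037476, -0.665456, 0.329084, 0.185806)
  Y <- Y + (h/6)(k1 + 2k2 + 2k3 + k4): s = 1.4314, t = 0.1816, ds/dtau = 1.0375, dt/dtau = -0.6655
step 4:
  k1: at (s, t) = (1.431398, 0.181554), (ds/dtau, dt/dtau) = (1.037469, -0.665451); Gamma_sss = 0.000000, Gamma_sst = 0.000000, Gamma_stt = -0.743140, Gamma_tss = 0.000000, Gamma_tst = 0.134564, Gamma_ttt = 0.000000; k1 = (1.037469, -0.665451, 0.329081, 0.185802)
  k2: at (s, t) = (1.509208, 0.131645), (ds/dtau, dt/dtau) = (1.062150, -0.651516); Gamma_sss = 0.000000, Gamma_sst = 0.000000, Gamma_stt = -0.750921, Gamma_tss = 0.000000, Gamma_tst = 0.133170, Gamma_ttt = 0.000000; k2 = (1.062150, -0.651516, 0.318746, 0.184309)
  k3: at (s, t) = (1.511059, 0.132690), (ds/dtau, dt/dtau) = (1.061375, -0.651628); Gamma_sss = 0.000000, Gamma_sst = 0.000000, Gamma_stt = -0.751106, Gamma_tss = 0.000000, Gamma_tst = 0.133137, Gamma_ttt = 0.000000; k3 = (1.061375, -0.651628, 0.318934, 0.184161)
  k4: at (s, t) = (1.590604, 0.083810), (ds/dtau, dt/dtau) = (1.085309, -0.637827); Gamma_sss = 0.000000, Gamma_sst = 0.000000, Gamma_stt = -0.759060, Gamma_tss = 0.000000, Gamma_tst = 0.131742, Gamma_ttt = 0.000000; k4 = (1.085309, -0.637827, 0.308804, 0.182394)
  Y <- Y + (h/6)(k1 + 2k2 + 2k3 + k4): s = 1.5906, t = 0.0838, ds/dtau = 1.0853, dt/dtau = -0.6378

Answer: s = 1.5906, t = 0.0838, ds/dtau = 1.0853, dt/dtau = -0.6378
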